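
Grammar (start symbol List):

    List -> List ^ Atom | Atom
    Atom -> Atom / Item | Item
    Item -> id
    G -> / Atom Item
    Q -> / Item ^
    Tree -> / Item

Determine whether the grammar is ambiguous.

Only List, Atom, Item are reachable from List; ignoring the rest: List → List ^ Atom | Atom  ;  Atom → Atom / Item | Item  — a left-associative chain with Item at the bottom. Each string factors uniquely by precedence.

Unambiguous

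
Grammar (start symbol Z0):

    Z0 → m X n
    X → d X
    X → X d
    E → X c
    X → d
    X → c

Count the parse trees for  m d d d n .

4

Parse trees for m d d d n:
  [Z0 m [X d [X d [X d]]] n]
  [Z0 m [X d [X [X d] d]] n]
  [Z0 m [X [X d [X d]] d] n]
  [Z0 m [X [X [X d] d] d] n]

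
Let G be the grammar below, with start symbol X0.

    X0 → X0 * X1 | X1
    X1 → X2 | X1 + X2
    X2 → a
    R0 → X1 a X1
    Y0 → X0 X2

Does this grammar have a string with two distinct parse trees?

Unambiguous

(R0, Y0 are unreachable from X0, so their rules don't affect L(X0).) The grammar is stratified — X0 handles '*' (left-recursive), X1 handles '+', X2 atoms. Each operator has a fixed associativity and precedence level, so every string has one parse.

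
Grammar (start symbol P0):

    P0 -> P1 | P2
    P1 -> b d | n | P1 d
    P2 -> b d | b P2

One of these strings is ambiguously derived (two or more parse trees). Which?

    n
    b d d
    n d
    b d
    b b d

b d

n: 1 tree
b d d: 1 tree
n d: 1 tree
b d: 2 trees
b b d: 1 tree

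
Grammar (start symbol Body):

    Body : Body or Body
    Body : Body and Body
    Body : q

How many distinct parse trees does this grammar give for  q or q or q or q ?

Parse trees for q or q or q or q:
  [Body [Body q] or [Body [Body q] or [Body [Body q] or [Body q]]]]
  [Body [Body q] or [Body [Body [Body q] or [Body q]] or [Body q]]]
  [Body [Body [Body q] or [Body q]] or [Body [Body q] or [Body q]]]
  [Body [Body [Body q] or [Body [Body q] or [Body q]]] or [Body q]]
  [Body [Body [Body [Body q] or [Body q]] or [Body q]] or [Body q]]

5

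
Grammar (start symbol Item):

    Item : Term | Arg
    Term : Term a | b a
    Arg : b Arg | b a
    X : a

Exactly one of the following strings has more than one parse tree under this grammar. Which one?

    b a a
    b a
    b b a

b a

b a a: 1 tree
b a: 2 trees
b b a: 1 tree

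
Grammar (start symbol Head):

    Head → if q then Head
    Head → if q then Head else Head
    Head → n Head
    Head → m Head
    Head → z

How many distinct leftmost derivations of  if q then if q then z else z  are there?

2

Parse trees for if q then if q then z else z:
  [Head if q then [Head if q then [Head z] else [Head z]]]
  [Head if q then [Head if q then [Head z]] else [Head z]]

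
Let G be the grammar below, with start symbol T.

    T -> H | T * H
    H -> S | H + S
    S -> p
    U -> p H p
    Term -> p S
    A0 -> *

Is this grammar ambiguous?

(U, Term, A0 are unreachable from T, so their rules don't affect L(T).) The grammar is stratified — T handles '*' (left-recursive), H handles '+', S atoms. Each operator has a fixed associativity and precedence level, so every string has one parse.

Unambiguous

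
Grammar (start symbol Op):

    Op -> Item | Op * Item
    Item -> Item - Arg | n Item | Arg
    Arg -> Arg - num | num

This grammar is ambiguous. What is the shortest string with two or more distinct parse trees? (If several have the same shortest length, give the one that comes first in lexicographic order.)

length 1: no string has ≥2 trees
length 2: no string has ≥2 trees
length 3: num - num has 2 parse trees

Two derivations of num - num:
  Op ⇒ Item ⇒ Item - Arg ⇒ Arg - Arg ⇒ num - Arg ⇒ num - num
  Op ⇒ Item ⇒ Arg ⇒ Arg - num ⇒ num - num

num - num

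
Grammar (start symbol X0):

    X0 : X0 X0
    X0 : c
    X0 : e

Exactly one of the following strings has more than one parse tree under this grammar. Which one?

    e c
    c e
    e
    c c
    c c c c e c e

e c: 1 tree
c e: 1 tree
e: 1 tree
c c: 1 tree
c c c c e c e: 132 trees

c c c c e c e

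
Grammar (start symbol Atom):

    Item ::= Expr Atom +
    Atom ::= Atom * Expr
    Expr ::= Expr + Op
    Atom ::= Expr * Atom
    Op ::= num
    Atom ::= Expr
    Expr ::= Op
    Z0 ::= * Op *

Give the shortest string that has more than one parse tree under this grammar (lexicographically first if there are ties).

num * num

length 1: no string has ≥2 trees
length 3: num * num has 2 parse trees

Two derivations of num * num:
  Atom ⇒ Atom * Expr ⇒ Expr * Expr ⇒ Op * Expr ⇒ num * Expr ⇒ num * Op ⇒ num * num
  Atom ⇒ Expr * Atom ⇒ Op * Atom ⇒ num * Atom ⇒ num * Expr ⇒ num * Op ⇒ num * num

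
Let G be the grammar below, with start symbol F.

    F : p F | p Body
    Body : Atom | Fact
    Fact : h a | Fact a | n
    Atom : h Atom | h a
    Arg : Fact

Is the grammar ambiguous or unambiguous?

Ambiguous

Witness: p h a

Derivation 1: F ⇒ p Body ⇒ p Atom ⇒ p h a
Derivation 2: F ⇒ p Body ⇒ p Fact ⇒ p h a

Two distinct leftmost derivations for the same string.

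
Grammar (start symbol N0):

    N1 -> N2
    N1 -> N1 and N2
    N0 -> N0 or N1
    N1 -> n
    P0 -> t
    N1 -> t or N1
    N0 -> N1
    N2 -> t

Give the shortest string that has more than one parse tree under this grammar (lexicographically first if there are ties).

t or n

length 1: no string has ≥2 trees
length 3: t or n has 2 parse trees

Two derivations of t or n:
  N0 ⇒ N0 or N1 ⇒ N1 or N1 ⇒ N2 or N1 ⇒ t or N1 ⇒ t or n
  N0 ⇒ N1 ⇒ t or N1 ⇒ t or n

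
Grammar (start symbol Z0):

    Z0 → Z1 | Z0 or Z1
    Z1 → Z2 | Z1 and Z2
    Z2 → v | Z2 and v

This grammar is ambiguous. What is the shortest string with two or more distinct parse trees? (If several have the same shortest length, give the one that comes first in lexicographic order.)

length 1: no string has ≥2 trees
length 3: v and v has 2 parse trees

Two derivations of v and v:
  Z0 ⇒ Z1 ⇒ Z2 ⇒ Z2 and v ⇒ v and v
  Z0 ⇒ Z1 ⇒ Z1 and Z2 ⇒ Z2 and Z2 ⇒ v and Z2 ⇒ v and v

v and v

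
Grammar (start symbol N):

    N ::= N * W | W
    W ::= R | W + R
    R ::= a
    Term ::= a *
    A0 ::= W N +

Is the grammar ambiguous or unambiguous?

Only N, W, R are reachable from N; ignoring the rest: The grammar is stratified — N handles '*' (left-recursive), W handles '+', R atoms. Each operator has a fixed associativity and precedence level, so every string has one parse.

Unambiguous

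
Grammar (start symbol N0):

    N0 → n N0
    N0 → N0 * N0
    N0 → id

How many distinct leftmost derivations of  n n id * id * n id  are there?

Parse trees for n n id * id * n id (showing first 6 of 9):
  [N0 n [N0 n [N0 [N0 id] * [N0 [N0 id] * [N0 n [N0 id]]]]]]
  [N0 n [N0 n [N0 [N0 [N0 id] * [N0 id]] * [N0 n [N0 id]]]]]
  [N0 n [N0 [N0 n [N0 id]] * [N0 [N0 id] * [N0 n [N0 id]]]]]
  [N0 n [N0 [N0 n [N0 [N0 id] * [N0 id]]] * [N0 n [N0 id]]]]
  [N0 n [N0 [N0 [N0 n [N0 id]] * [N0 id]] * [N0 n [N0 id]]]]
  [N0 [N0 n [N0 n [N0 id]]] * [N0 [N0 id] * [N0 n [N0 id]]]]

9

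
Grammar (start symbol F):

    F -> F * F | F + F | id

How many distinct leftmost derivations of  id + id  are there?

1

Parse trees for id + id:
  [F [F id] + [F id]]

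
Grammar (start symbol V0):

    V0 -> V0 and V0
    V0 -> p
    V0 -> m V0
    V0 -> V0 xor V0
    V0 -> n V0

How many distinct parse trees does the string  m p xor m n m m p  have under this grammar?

Parse trees for m p xor m n m m p:
  [V0 m [V0 [V0 p] xor [V0 m [V0 n [V0 m [V0 m [V0 p]]]]]]]
  [V0 [V0 m [V0 p]] xor [V0 m [V0 n [V0 m [V0 m [V0 p]]]]]]

2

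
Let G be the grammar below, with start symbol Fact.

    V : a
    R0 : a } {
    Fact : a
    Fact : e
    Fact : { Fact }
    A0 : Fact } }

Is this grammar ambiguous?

Unambiguous

Only Fact is reachable from Fact; ignoring the rest: L(Fact) is { openⁿ atom closeⁿ : n ≥ 0 }. The bracket depth fixes n, and the derivation is forced at every step.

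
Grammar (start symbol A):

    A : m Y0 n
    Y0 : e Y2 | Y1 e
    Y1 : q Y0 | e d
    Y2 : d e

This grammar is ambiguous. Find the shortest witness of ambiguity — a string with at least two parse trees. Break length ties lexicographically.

length 5: m e d e n has 2 parse trees

Two derivations of m e d e n:
  A ⇒ m Y0 n ⇒ m e Y2 n ⇒ m e d e n
  A ⇒ m Y0 n ⇒ m Y1 e n ⇒ m e d e n

m e d e n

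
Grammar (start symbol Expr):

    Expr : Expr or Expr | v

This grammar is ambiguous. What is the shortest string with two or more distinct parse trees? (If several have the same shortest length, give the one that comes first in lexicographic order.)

v or v or v

length 1: no string has ≥2 trees
length 3: no string has ≥2 trees
length 5: v or v or v has 2 parse trees

Two derivations of v or v or v:
  Expr ⇒ Expr or Expr ⇒ Expr or Expr or Expr ⇒ v or Expr or Expr ⇒ v or v or Expr ⇒ v or v or v
  Expr ⇒ Expr or Expr ⇒ v or Expr ⇒ v or Expr or Expr ⇒ v or v or Expr ⇒ v or v or v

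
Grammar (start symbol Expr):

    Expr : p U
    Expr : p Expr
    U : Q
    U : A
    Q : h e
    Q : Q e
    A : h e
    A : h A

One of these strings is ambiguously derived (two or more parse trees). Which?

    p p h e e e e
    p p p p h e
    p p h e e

p p p p h e

p p h e e e e: 1 tree
p p p p h e: 2 trees
p p h e e: 1 tree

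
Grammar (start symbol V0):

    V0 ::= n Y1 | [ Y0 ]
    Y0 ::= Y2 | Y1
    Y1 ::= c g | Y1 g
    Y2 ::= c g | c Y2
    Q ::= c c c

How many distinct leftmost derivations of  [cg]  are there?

2

Parse trees for [cg]:
  [V0 [ [Y0 [Y2 c g]] ]]
  [V0 [ [Y0 [Y1 c g]] ]]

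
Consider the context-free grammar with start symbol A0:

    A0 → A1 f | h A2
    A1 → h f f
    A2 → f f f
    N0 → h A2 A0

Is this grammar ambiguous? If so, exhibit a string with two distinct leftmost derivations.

Ambiguous

Witness: h f f f

Derivation 1: A0 ⇒ A1 f ⇒ h f f f
Derivation 2: A0 ⇒ h A2 ⇒ h f f f

Two distinct leftmost derivations for the same string.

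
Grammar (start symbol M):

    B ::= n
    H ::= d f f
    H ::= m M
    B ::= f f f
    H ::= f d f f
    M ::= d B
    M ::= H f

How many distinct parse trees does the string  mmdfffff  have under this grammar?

Parse trees for mmdfffff:
  [M [H m [M [H m [M d [B f f f]]] f]] f]
  [M [H m [M [H m [M [H d f f] f]] f]] f]

2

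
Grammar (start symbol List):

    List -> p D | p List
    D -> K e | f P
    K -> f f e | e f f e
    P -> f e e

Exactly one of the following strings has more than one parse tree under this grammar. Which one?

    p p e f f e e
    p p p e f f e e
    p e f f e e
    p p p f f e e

p p p f f e e

p p e f f e e: 1 tree
p p p e f f e e: 1 tree
p e f f e e: 1 tree
p p p f f e e: 2 trees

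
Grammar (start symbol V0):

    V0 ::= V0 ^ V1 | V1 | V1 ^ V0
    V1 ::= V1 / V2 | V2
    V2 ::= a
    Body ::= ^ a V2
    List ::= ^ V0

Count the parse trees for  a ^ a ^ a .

4

Parse trees for a ^ a ^ a:
  [V0 [V0 [V0 [V1 [V2 a]]] ^ [V1 [V2 a]]] ^ [V1 [V2 a]]]
  [V0 [V0 [V1 [V2 a]] ^ [V0 [V1 [V2 a]]]] ^ [V1 [V2 a]]]
  [V0 [V1 [V2 a]] ^ [V0 [V0 [V1 [V2 a]]] ^ [V1 [V2 a]]]]
  [V0 [V1 [V2 a]] ^ [V0 [V1 [V2 a]] ^ [V0 [V1 [V2 a]]]]]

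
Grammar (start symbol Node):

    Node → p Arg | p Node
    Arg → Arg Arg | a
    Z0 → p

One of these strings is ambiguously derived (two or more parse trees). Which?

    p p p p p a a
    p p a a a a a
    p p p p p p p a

p p a a a a a

p p p p p a a: 1 tree
p p a a a a a: 14 trees
p p p p p p p a: 1 tree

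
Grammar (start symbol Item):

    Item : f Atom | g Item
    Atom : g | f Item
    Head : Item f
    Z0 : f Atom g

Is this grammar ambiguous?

Unambiguous

(Head, Z0 are unreachable from Item, so their rules don't affect L(Item).) Each reachable nonterminal has at most one production per leading terminal, and all productions are right-linear; the derivation is determined token-by-token.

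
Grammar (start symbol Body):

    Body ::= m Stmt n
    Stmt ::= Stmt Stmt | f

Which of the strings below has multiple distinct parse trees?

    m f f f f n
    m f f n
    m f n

m f f f f n: 5 trees
m f f n: 1 tree
m f n: 1 tree

m f f f f n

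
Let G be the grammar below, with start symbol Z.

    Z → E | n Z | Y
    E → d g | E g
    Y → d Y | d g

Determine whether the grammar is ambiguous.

Ambiguous

Witness: d g

Derivation 1: Z ⇒ E ⇒ d g
Derivation 2: Z ⇒ Y ⇒ d g

Two distinct leftmost derivations for the same string.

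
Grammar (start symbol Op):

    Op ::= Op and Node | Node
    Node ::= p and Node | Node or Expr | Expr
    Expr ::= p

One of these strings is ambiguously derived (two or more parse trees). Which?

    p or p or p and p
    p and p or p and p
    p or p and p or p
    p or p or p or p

p or p or p and p: 1 tree
p and p or p and p: 3 trees
p or p and p or p: 1 tree
p or p or p or p: 1 tree

p and p or p and p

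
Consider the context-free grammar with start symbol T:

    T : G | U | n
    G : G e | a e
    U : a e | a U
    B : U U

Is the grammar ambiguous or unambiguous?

Witness: a e

Derivation 1: T ⇒ G ⇒ a e
Derivation 2: T ⇒ U ⇒ a e

Two distinct leftmost derivations for the same string.

Ambiguous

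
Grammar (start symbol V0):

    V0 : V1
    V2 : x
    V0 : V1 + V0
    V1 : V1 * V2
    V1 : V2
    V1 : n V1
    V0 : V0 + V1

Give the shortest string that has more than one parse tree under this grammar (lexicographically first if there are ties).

x + x

length 1: no string has ≥2 trees
length 2: no string has ≥2 trees
length 3: x + x has 2 parse trees

Two derivations of x + x:
  V0 ⇒ V1 + V0 ⇒ V2 + V0 ⇒ x + V0 ⇒ x + V1 ⇒ x + V2 ⇒ x + x
  V0 ⇒ V0 + V1 ⇒ V1 + V1 ⇒ V2 + V1 ⇒ x + V1 ⇒ x + V2 ⇒ x + x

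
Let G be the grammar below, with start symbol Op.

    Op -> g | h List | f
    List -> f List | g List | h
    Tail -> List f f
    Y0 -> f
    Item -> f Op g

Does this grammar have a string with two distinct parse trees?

(Tail, Y0, Item are unreachable from Op, so their rules don't affect L(Op).) Restricted to the reachable nonterminals, every rule has the form A → t or A → t B, and no two rules for the same A share a first terminal. The grammar encodes a DFA — one run per string.

Unambiguous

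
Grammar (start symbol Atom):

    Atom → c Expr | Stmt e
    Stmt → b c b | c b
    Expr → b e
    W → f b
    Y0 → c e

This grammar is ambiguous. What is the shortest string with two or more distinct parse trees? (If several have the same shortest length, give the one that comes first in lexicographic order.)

c b e

length 3: c b e has 2 parse trees

Two derivations of c b e:
  Atom ⇒ c Expr ⇒ c b e
  Atom ⇒ Stmt e ⇒ c b e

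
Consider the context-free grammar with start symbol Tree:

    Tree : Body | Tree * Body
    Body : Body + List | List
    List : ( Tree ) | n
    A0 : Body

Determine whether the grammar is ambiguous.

Unambiguous

(A0 is unreachable from Tree, so its rules don't affect L(Tree).) This is a standard precedence ladder (Tree over Body over List), with each level left-recursive on its own operator ('*' at Tree, '+' at Body). That structure is LR(1), hence unambiguous.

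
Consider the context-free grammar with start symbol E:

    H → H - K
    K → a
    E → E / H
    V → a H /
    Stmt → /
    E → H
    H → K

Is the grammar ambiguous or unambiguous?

Only E, H, K are reachable from E; ignoring the rest: E → E / H | H  ;  H → H - K | K  — a left-associative chain with K at the bottom. Each string factors uniquely by precedence.

Unambiguous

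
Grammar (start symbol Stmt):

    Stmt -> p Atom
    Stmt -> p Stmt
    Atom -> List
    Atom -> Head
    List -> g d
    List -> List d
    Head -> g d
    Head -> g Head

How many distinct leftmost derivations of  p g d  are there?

2

Parse trees for p g d:
  [Stmt p [Atom [List g d]]]
  [Stmt p [Atom [Head g d]]]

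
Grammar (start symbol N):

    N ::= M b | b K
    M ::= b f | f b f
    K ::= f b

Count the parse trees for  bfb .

2

Parse trees for bfb:
  [N [M b f] b]
  [N b [K f b]]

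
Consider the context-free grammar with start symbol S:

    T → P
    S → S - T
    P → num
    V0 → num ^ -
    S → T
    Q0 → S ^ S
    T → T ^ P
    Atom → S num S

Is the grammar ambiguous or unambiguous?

(Atom, V0, Q0 are unreachable from S, so their rules don't affect L(S).) S → S - T | T  ;  T → T ^ P | P  — a left-associative chain with P at the bottom. Each string factors uniquely by precedence.

Unambiguous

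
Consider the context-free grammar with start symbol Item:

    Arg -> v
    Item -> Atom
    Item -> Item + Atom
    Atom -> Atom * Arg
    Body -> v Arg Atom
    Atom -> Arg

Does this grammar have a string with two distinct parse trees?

Unambiguous

Only Item, Atom, Arg are reachable from Item; ignoring the rest: Item → Item + Atom | Atom  ;  Atom → Atom * Arg | Arg  — a left-associative chain with Arg at the bottom. Each string factors uniquely by precedence.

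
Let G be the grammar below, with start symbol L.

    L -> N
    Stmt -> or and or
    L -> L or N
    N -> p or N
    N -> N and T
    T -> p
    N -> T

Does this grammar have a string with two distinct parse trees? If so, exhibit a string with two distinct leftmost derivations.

Witness: p or p

Derivation 1: L ⇒ N ⇒ p or N ⇒ p or T ⇒ p or p
Derivation 2: L ⇒ L or N ⇒ N or N ⇒ T or N ⇒ p or N ⇒ p or T ⇒ p or p

Two distinct leftmost derivations for the same string.

Ambiguous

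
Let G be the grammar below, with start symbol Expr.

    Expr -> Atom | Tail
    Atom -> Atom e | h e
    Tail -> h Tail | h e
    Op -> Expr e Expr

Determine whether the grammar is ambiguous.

Ambiguous

Witness: h e

Derivation 1: Expr ⇒ Atom ⇒ h e
Derivation 2: Expr ⇒ Tail ⇒ h e

Two distinct leftmost derivations for the same string.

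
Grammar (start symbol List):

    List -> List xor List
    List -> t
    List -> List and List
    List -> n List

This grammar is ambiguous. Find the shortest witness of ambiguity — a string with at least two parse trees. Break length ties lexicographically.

length 1: no string has ≥2 trees
length 2: no string has ≥2 trees
length 3: no string has ≥2 trees
length 4: n t and t has 2 parse trees

Two derivations of n t and t:
  List ⇒ List and List ⇒ n List and List ⇒ n t and List ⇒ n t and t
  List ⇒ n List ⇒ n List and List ⇒ n t and List ⇒ n t and t

n t and t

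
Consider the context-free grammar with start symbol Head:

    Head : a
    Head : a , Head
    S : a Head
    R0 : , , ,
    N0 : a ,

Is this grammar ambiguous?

Unambiguous

(N0, R0, S are unreachable from Head, so their rules don't affect L(Head).) The reachable grammar is A → atom sep A | atom. Each atom is followed by either the separator (recurse) or end-of-string (stop) — no choice point.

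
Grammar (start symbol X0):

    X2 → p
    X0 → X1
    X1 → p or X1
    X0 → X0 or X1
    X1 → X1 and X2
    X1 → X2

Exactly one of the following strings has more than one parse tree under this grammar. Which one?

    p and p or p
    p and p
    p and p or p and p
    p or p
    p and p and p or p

p or p

p and p or p: 1 tree
p and p: 1 tree
p and p or p and p: 1 tree
p or p: 2 trees
p and p and p or p: 1 tree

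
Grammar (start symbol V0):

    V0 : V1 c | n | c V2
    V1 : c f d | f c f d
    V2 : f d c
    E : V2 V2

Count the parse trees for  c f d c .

Parse trees for c f d c:
  [V0 [V1 c f d] c]
  [V0 c [V2 f d c]]

2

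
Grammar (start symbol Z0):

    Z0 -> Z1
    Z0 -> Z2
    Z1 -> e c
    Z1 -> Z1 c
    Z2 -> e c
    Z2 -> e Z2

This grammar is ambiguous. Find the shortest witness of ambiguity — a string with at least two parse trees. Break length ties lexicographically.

length 2: e c has 2 parse trees

Two derivations of e c:
  Z0 ⇒ Z1 ⇒ e c
  Z0 ⇒ Z2 ⇒ e c

e c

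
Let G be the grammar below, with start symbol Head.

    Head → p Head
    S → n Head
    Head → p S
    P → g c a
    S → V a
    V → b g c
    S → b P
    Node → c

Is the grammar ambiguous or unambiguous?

Witness: p b g c a

Derivation 1: Head ⇒ p S ⇒ p V a ⇒ p b g c a
Derivation 2: Head ⇒ p S ⇒ p b P ⇒ p b g c a

Two distinct leftmost derivations for the same string.

Ambiguous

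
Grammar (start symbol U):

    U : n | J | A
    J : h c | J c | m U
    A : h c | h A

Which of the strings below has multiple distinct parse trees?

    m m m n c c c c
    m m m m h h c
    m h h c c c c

m m m n c c c c

m m m n c c c c: 15 trees
m m m m h h c: 1 tree
m h h c c c c: 1 tree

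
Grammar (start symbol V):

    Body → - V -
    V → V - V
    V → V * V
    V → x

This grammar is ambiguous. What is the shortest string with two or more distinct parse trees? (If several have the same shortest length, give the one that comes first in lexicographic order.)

x * x * x

length 1: no string has ≥2 trees
length 3: no string has ≥2 trees
length 5: x * x * x has 2 parse trees

Two derivations of x * x * x:
  V ⇒ V * V ⇒ V * V * V ⇒ x * V * V ⇒ x * x * V ⇒ x * x * x
  V ⇒ V * V ⇒ x * V ⇒ x * V * V ⇒ x * x * V ⇒ x * x * x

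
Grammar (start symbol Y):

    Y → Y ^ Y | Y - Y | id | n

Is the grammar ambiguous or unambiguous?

Witness: id - id - id

Derivation 1: Y ⇒ Y - Y ⇒ Y - Y - Y ⇒ id - Y - Y ⇒ id - id - Y ⇒ id - id - id
Derivation 2: Y ⇒ Y - Y ⇒ id - Y ⇒ id - Y - Y ⇒ id - id - Y ⇒ id - id - id

Two distinct leftmost derivations for the same string.

Ambiguous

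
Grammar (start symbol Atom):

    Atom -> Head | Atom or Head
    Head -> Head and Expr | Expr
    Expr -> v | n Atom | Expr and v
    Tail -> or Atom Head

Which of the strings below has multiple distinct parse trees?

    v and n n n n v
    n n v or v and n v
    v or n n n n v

v and n n n n v: 1 tree
n n v or v and n v: 6 trees
v or n n n n v: 1 tree

n n v or v and n v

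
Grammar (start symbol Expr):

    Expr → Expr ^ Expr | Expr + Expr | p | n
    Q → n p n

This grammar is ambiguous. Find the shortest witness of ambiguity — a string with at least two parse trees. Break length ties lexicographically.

length 1: no string has ≥2 trees
length 3: no string has ≥2 trees
length 5: n + n + n has 2 parse trees

Two derivations of n + n + n:
  Expr ⇒ Expr + Expr ⇒ Expr + Expr + Expr ⇒ n + Expr + Expr ⇒ n + n + Expr ⇒ n + n + n
  Expr ⇒ Expr + Expr ⇒ n + Expr ⇒ n + Expr + Expr ⇒ n + n + Expr ⇒ n + n + n

n + n + n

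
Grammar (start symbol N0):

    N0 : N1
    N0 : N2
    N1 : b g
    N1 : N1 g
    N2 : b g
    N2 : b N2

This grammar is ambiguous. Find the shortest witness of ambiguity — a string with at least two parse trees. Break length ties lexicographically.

b g

length 2: b g has 2 parse trees

Two derivations of b g:
  N0 ⇒ N1 ⇒ b g
  N0 ⇒ N2 ⇒ b g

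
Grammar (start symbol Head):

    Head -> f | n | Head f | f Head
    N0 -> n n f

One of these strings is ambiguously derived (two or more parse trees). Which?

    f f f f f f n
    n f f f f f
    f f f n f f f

f f f n f f f

f f f f f f n: 1 tree
n f f f f f: 1 tree
f f f n f f f: 20 trees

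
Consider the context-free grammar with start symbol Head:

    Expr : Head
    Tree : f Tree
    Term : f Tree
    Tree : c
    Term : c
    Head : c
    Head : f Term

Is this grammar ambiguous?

Unambiguous

Only Head, Term, Tree are reachable from Head; ignoring the rest: Restricted to the reachable nonterminals, every rule has the form A → t or A → t B, and no two rules for the same A share a first terminal. The grammar encodes a DFA — one run per string.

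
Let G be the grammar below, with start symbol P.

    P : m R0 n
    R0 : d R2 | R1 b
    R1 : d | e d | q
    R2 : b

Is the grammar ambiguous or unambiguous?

Witness: m d b n

Derivation 1: P ⇒ m R0 n ⇒ m d R2 n ⇒ m d b n
Derivation 2: P ⇒ m R0 n ⇒ m R1 b n ⇒ m d b n

Two distinct leftmost derivations for the same string.

Ambiguous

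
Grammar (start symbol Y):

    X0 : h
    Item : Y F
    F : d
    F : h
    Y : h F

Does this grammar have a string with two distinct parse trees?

Only Y, F are reachable from Y; ignoring the rest: Restricted to the reachable nonterminals, every rule has the form A → t or A → t B, and no two rules for the same A share a first terminal. The grammar encodes a DFA — one run per string.

Unambiguous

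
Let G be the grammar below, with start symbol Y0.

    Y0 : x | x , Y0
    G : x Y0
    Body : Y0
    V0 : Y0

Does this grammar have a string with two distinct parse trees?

Unambiguous

Only Y0 is reachable from Y0; ignoring the rest: The reachable grammar is A → atom sep A | atom. Each atom is followed by either the separator (recurse) or end-of-string (stop) — no choice point.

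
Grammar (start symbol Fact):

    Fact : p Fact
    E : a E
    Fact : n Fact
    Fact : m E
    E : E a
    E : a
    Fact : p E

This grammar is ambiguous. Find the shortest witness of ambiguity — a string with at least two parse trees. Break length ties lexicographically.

m a a

length 2: no string has ≥2 trees
length 3: m a a has 2 parse trees

Two derivations of m a a:
  Fact ⇒ m E ⇒ m a E ⇒ m a a
  Fact ⇒ m E ⇒ m E a ⇒ m a a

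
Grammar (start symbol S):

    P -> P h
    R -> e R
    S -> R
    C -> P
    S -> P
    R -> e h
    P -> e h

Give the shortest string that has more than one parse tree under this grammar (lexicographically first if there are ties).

e h

length 2: e h has 2 parse trees

Two derivations of e h:
  S ⇒ R ⇒ e h
  S ⇒ P ⇒ e h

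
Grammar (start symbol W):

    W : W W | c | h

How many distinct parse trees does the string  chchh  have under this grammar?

14

Parse trees for chchh (showing first 6 of 14):
  [W [W c] [W [W h] [W [W c] [W [W h] [W h]]]]]
  [W [W c] [W [W h] [W [W [W c] [W h]] [W h]]]]
  [W [W c] [W [W [W h] [W c]] [W [W h] [W h]]]]
  [W [W c] [W [W [W h] [W [W c] [W h]]] [W h]]]
  [W [W c] [W [W [W [W h] [W c]] [W h]] [W h]]]
  [W [W [W c] [W h]] [W [W c] [W [W h] [W h]]]]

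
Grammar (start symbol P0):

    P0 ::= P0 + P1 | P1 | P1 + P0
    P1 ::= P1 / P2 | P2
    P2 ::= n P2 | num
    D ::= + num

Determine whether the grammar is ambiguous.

Witness: num + num

Derivation 1: P0 ⇒ P0 + P1 ⇒ P1 + P1 ⇒ P2 + P1 ⇒ num + P1 ⇒ num + P2 ⇒ num + num
Derivation 2: P0 ⇒ P1 + P0 ⇒ P2 + P0 ⇒ num + P0 ⇒ num + P1 ⇒ num + P2 ⇒ num + num

Two distinct leftmost derivations for the same string.

Ambiguous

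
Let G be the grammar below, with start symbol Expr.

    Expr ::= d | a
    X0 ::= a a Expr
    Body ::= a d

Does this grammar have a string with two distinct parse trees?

(X0, Body are unreachable from Expr, so their rules don't affect L(Expr).) Restricted to the reachable nonterminals, every rule has the form A → t or A → t B, and no two rules for the same A share a first terminal. The grammar encodes a DFA — one run per string.

Unambiguous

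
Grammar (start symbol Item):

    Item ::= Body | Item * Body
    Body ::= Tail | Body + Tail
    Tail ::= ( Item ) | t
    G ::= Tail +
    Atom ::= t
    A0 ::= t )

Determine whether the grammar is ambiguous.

Unambiguous

(G, Atom, A0 are unreachable from Item, so their rules don't affect L(Item).) The grammar is stratified — Item handles '*' (left-recursive), Body handles '+', Tail atoms. Each operator has a fixed associativity and precedence level, so every string has one parse.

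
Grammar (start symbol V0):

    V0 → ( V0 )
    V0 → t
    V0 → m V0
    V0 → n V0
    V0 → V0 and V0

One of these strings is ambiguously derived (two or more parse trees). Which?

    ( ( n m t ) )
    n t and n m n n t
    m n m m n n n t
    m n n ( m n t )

( ( n m t ) ): 1 tree
n t and n m n n t: 2 trees
m n m m n n n t: 1 tree
m n n ( m n t ): 1 tree

n t and n m n n t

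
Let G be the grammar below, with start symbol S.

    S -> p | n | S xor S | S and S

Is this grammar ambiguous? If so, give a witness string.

Witness: n and n and n

Derivation 1: S ⇒ S and S ⇒ n and S ⇒ n and S and S ⇒ n and n and S ⇒ n and n and n
Derivation 2: S ⇒ S and S ⇒ S and S and S ⇒ n and S and S ⇒ n and n and S ⇒ n and n and n

Two distinct leftmost derivations for the same string.

Ambiguous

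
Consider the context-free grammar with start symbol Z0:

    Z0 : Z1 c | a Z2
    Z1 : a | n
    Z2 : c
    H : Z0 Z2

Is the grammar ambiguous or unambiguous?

Witness: a c

Derivation 1: Z0 ⇒ Z1 c ⇒ a c
Derivation 2: Z0 ⇒ a Z2 ⇒ a c

Two distinct leftmost derivations for the same string.

Ambiguous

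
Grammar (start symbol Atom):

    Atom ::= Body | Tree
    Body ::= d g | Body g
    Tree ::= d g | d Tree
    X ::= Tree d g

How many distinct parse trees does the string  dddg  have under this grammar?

Parse trees for dddg:
  [Atom [Tree d [Tree d [Tree d g]]]]

1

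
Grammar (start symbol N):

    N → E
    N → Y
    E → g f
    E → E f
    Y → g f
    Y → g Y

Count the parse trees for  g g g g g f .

1

Parse trees for g g g g g f:
  [N [Y g [Y g [Y g [Y g [Y g f]]]]]]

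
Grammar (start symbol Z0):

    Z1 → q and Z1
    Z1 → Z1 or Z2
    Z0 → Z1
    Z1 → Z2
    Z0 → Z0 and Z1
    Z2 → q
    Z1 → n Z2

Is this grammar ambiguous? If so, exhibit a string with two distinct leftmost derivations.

Ambiguous

Witness: q and q

Derivation 1: Z0 ⇒ Z1 ⇒ q and Z1 ⇒ q and Z2 ⇒ q and q
Derivation 2: Z0 ⇒ Z0 and Z1 ⇒ Z1 and Z1 ⇒ Z2 and Z1 ⇒ q and Z1 ⇒ q and Z2 ⇒ q and q

Two distinct leftmost derivations for the same string.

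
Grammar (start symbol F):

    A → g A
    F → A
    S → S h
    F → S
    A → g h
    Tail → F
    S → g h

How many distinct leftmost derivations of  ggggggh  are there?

1

Parse trees for ggggggh:
  [F [A g [A g [A g [A g [A g [A g h]]]]]]]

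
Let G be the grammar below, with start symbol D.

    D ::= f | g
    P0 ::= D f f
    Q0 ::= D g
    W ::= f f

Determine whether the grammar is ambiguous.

Only D is reachable from D; ignoring the rest: Restricted to the reachable nonterminals, every rule has the form A → t or A → t B, and no two rules for the same A share a first terminal. The grammar encodes a DFA — one run per string.

Unambiguous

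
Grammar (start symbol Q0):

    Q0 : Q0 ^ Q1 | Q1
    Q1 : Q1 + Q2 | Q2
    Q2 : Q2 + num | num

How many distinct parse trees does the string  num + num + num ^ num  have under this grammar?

4

Parse trees for num + num + num ^ num:
  [Q0 [Q0 [Q1 [Q1 [Q2 num]] + [Q2 [Q2 num] + num]]] ^ [Q1 [Q2 num]]]
  [Q0 [Q0 [Q1 [Q1 [Q1 [Q2 num]] + [Q2 num]] + [Q2 num]]] ^ [Q1 [Q2 num]]]
  [Q0 [Q0 [Q1 [Q1 [Q2 [Q2 num] + num]] + [Q2 num]]] ^ [Q1 [Q2 num]]]
  [Q0 [Q0 [Q1 [Q2 [Q2 [Q2 num] + num] + num]]] ^ [Q1 [Q2 num]]]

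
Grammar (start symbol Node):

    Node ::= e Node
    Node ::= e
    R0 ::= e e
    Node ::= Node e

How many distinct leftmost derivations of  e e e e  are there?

Parse trees for e e e e:
  [Node e [Node e [Node e [Node e]]]]
  [Node e [Node e [Node [Node e] e]]]
  [Node e [Node [Node e [Node e]] e]]
  [Node e [Node [Node [Node e] e] e]]
  [Node [Node e [Node e [Node e]]] e]
  [Node [Node e [Node [Node e] e]] e]
  [Node [Node [Node e [Node e]] e] e]
  [Node [Node [Node [Node e] e] e] e]

8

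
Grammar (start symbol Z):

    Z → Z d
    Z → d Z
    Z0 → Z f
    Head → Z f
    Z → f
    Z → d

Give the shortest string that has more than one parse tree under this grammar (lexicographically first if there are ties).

d d

length 1: no string has ≥2 trees
length 2: d d has 2 parse trees

Two derivations of d d:
  Z ⇒ Z d ⇒ d d
  Z ⇒ d Z ⇒ d d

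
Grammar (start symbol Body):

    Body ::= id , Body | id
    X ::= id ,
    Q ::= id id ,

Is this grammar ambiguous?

(X, Q are unreachable from Body, so their rules don't affect L(Body).) The reachable grammar is A → atom sep A | atom. Each atom is followed by either the separator (recurse) or end-of-string (stop) — no choice point.

Unambiguous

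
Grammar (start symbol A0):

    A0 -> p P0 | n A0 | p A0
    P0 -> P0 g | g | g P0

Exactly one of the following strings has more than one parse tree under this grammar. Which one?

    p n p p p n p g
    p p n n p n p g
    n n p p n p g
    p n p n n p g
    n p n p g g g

p n p p p n p g: 1 tree
p p n n p n p g: 1 tree
n n p p n p g: 1 tree
p n p n n p g: 1 tree
n p n p g g g: 4 trees

n p n p g g g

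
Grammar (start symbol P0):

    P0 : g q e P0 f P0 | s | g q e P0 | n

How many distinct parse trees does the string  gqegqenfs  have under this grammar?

2

Parse trees for gqegqenfs:
  [P0 g q e [P0 g q e [P0 n]] f [P0 s]]
  [P0 g q e [P0 g q e [P0 n] f [P0 s]]]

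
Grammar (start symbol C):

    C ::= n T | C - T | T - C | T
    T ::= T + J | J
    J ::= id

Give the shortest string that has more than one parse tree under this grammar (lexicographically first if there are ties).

id - id

length 1: no string has ≥2 trees
length 2: no string has ≥2 trees
length 3: id - id has 2 parse trees

Two derivations of id - id:
  C ⇒ C - T ⇒ T - T ⇒ J - T ⇒ id - T ⇒ id - J ⇒ id - id
  C ⇒ T - C ⇒ J - C ⇒ id - C ⇒ id - T ⇒ id - J ⇒ id - id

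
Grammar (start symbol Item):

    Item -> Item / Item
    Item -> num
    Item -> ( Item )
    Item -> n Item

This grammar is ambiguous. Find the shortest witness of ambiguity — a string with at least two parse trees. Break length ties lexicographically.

n num / num

length 1: no string has ≥2 trees
length 2: no string has ≥2 trees
length 3: no string has ≥2 trees
length 4: n num / num has 2 parse trees

Two derivations of n num / num:
  Item ⇒ Item / Item ⇒ n Item / Item ⇒ n num / Item ⇒ n num / num
  Item ⇒ n Item ⇒ n Item / Item ⇒ n num / Item ⇒ n num / num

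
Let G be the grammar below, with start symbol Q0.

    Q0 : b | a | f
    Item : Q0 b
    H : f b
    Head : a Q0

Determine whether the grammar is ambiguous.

Unambiguous

(Item, H, Head are unreachable from Q0, so their rules don't affect L(Q0).) The reachable rules are right-linear with at most one rule per (nonterminal, next-terminal) pair. Each input token forces the next rule, so parsing is deterministic.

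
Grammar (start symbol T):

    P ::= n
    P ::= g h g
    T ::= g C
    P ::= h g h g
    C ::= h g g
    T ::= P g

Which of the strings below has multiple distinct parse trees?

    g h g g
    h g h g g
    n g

g h g g: 2 trees
h g h g g: 1 tree
n g: 1 tree

g h g g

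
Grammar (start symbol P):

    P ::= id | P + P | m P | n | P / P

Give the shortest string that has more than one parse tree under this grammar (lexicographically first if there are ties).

length 1: no string has ≥2 trees
length 2: no string has ≥2 trees
length 3: no string has ≥2 trees
length 4: m id + id has 2 parse trees

Two derivations of m id + id:
  P ⇒ P + P ⇒ m P + P ⇒ m id + P ⇒ m id + id
  P ⇒ m P ⇒ m P + P ⇒ m id + P ⇒ m id + id

m id + id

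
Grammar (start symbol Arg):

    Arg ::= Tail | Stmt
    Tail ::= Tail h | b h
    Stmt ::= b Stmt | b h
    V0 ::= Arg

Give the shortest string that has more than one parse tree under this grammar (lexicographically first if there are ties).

b h

length 2: b h has 2 parse trees

Two derivations of b h:
  Arg ⇒ Tail ⇒ b h
  Arg ⇒ Stmt ⇒ b h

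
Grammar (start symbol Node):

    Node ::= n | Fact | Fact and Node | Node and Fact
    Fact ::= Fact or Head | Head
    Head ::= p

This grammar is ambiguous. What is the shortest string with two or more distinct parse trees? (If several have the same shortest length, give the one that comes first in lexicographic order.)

length 1: no string has ≥2 trees
length 3: p and p has 2 parse trees

Two derivations of p and p:
  Node ⇒ Fact and Node ⇒ Head and Node ⇒ p and Node ⇒ p and Fact ⇒ p and Head ⇒ p and p
  Node ⇒ Node and Fact ⇒ Fact and Fact ⇒ Head and Fact ⇒ p and Fact ⇒ p and Head ⇒ p and p

p and p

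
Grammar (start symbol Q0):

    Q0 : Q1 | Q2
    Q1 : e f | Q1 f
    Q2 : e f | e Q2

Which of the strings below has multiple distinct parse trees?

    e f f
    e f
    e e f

e f f: 1 tree
e f: 2 trees
e e f: 1 tree

e f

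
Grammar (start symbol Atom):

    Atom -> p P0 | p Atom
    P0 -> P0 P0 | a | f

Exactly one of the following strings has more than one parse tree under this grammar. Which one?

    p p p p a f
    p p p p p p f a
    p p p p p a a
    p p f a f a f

p p f a f a f

p p p p a f: 1 tree
p p p p p p f a: 1 tree
p p p p p a a: 1 tree
p p f a f a f: 14 trees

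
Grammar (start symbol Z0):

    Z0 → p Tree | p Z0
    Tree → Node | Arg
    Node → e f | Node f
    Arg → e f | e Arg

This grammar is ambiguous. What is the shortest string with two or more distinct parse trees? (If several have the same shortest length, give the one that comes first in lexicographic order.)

p e f

length 3: p e f has 2 parse trees

Two derivations of p e f:
  Z0 ⇒ p Tree ⇒ p Node ⇒ p e f
  Z0 ⇒ p Tree ⇒ p Arg ⇒ p e f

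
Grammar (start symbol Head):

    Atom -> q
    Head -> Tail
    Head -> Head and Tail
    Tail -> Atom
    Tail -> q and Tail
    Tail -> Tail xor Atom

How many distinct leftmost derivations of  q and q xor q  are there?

Parse trees for q and q xor q:
  [Head [Tail q and [Tail [Tail [Atom q]] xor [Atom q]]]]
  [Head [Tail [Tail q and [Tail [Atom q]]] xor [Atom q]]]
  [Head [Head [Tail [Atom q]]] and [Tail [Tail [Atom q]] xor [Atom q]]]

3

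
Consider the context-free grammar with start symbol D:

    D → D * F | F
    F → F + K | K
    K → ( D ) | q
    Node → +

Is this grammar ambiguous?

Unambiguous

(Node is unreachable from D, so its rules don't affect L(D).) This is a standard precedence ladder (D over F over K), with each level left-recursive on its own operator ('*' at D, '+' at F). That structure is LR(1), hence unambiguous.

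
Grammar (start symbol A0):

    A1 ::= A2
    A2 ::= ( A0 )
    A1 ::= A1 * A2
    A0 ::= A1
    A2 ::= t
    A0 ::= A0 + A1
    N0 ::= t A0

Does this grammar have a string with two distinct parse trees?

(N0 is unreachable from A0, so its rules don't affect L(A0).) The grammar is stratified — A0 handles '+' (left-recursive), A1 handles '*', A2 atoms. Each operator has a fixed associativity and precedence level, so every string has one parse.

Unambiguous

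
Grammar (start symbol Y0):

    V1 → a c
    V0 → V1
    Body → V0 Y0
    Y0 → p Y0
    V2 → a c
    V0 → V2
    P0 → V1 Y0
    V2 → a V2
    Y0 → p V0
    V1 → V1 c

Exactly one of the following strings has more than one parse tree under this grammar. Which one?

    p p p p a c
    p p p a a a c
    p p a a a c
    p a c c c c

p p p p a c

p p p p a c: 2 trees
p p p a a a c: 1 tree
p p a a a c: 1 tree
p a c c c c: 1 tree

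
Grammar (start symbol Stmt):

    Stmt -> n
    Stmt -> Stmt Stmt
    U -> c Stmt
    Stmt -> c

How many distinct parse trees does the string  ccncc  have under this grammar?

14

Parse trees for ccncc (showing first 6 of 14):
  [Stmt [Stmt c] [Stmt [Stmt c] [Stmt [Stmt n] [Stmt [Stmt c] [Stmt c]]]]]
  [Stmt [Stmt c] [Stmt [Stmt c] [Stmt [Stmt [Stmt n] [Stmt c]] [Stmt c]]]]
  [Stmt [Stmt c] [Stmt [Stmt [Stmt c] [Stmt n]] [Stmt [Stmt c] [Stmt c]]]]
  [Stmt [Stmt c] [Stmt [Stmt [Stmt c] [Stmt [Stmt n] [Stmt c]]] [Stmt c]]]
  [Stmt [Stmt c] [Stmt [Stmt [Stmt [Stmt c] [Stmt n]] [Stmt c]] [Stmt c]]]
  [Stmt [Stmt [Stmt c] [Stmt c]] [Stmt [Stmt n] [Stmt [Stmt c] [Stmt c]]]]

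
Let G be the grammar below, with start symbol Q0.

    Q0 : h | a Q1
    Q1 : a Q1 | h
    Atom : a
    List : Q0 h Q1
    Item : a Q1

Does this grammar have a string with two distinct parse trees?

(Atom, List, Item are unreachable from Q0, so their rules don't affect L(Q0).) The reachable rules are right-linear with at most one rule per (nonterminal, next-terminal) pair. Each input token forces the next rule, so parsing is deterministic.

Unambiguous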